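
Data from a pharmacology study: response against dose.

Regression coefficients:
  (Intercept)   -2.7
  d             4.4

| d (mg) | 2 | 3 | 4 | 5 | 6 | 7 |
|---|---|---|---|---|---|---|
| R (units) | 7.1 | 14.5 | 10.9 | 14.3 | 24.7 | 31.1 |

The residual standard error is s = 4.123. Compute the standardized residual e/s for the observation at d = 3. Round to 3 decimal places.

ŷ = -2.7 + 4.4·3 = 10.5
e = 14.5 − 10.5 = 4
e/s = 4 / 4.123 = 0.970

0.970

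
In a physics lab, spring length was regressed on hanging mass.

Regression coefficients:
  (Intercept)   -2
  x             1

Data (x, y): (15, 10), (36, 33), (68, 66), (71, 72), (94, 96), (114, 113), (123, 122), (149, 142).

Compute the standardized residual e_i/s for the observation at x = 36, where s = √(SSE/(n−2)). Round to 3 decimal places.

-0.311

x=15: ŷ = -2 + 15 = 13; e = 10 − 13 = -3
x=36: ŷ = -2 + 36 = 34; e = 33 − 34 = -1
x=68: ŷ = -2 + 68 = 66; e = 66 − 66 = 0
x=71: ŷ = -2 + 71 = 69; e = 72 − 69 = 3
x=94: ŷ = -2 + 94 = 92; e = 96 − 92 = 4
x=114: ŷ = -2 + 114 = 112; e = 113 − 112 = 1
x=123: ŷ = -2 + 123 = 121; e = 122 − 121 = 1
x=149: ŷ = -2 + 149 = 147; e = 142 − 147 = -5
SSE = 9 + 1 + 0 + 9 + 16 + 1 + 1 + 25 = 62
s = √(62/6) = 3.21455
e/s = -1 / 3.21455 = -0.311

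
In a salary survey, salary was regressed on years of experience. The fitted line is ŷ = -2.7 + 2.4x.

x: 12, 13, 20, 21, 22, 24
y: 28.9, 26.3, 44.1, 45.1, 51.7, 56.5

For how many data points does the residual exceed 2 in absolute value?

x=12: ŷ = -2.7 + 2.4·12 = 26.1; e = 28.9 − 26.1 = 2.8
x=13: ŷ = -2.7 + 2.4·13 = 28.5; e = 26.3 − 28.5 = -2.2
x=20: ŷ = -2.7 + 2.4·20 = 45.3; e = 44.1 − 45.3 = -1.2
x=21: ŷ = -2.7 + 2.4·21 = 47.7; e = 45.1 − 47.7 = -2.6
x=22: ŷ = -2.7 + 2.4·22 = 50.1; e = 51.7 − 50.1 = 1.6
x=24: ŷ = -2.7 + 2.4·24 = 54.9; e = 56.5 − 54.9 = 1.6
|e| > 2: x=12 (|e|=2.8), x=13 (|e|=2.2), x=21 (|e|=2.6) → 3

3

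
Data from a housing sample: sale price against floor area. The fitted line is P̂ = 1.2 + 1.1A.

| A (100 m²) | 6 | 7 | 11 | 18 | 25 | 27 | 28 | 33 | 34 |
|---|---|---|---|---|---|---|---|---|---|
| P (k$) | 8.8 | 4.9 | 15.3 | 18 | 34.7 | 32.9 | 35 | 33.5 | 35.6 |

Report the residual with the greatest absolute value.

e = 6

A=6: P̂ = 1.2 + 1.1·6 = 7.8; e = 8.8 − 7.8 = 1
A=7: P̂ = 1.2 + 1.1·7 = 8.9; e = 4.9 − 8.9 = -4
A=11: P̂ = 1.2 + 1.1·11 = 13.3; e = 15.3 − 13.3 = 2
A=18: P̂ = 1.2 + 1.1·18 = 21; e = 18 − 21 = -3
A=25: P̂ = 1.2 + 1.1·25 = 28.7; e = 34.7 − 28.7 = 6
A=27: P̂ = 1.2 + 1.1·27 = 30.9; e = 32.9 − 30.9 = 2
A=28: P̂ = 1.2 + 1.1·28 = 32; e = 35 − 32 = 3
A=33: P̂ = 1.2 + 1.1·33 = 37.5; e = 33.5 − 37.5 = -4
A=34: P̂ = 1.2 + 1.1·34 = 38.6; e = 35.6 − 38.6 = -3
Largest |e| is 6 at A = 25, residual 6.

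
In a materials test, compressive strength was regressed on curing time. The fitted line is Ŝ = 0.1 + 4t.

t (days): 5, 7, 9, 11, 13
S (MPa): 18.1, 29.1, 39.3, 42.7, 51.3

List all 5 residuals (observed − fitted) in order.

t=5: Ŝ = 0.1 + 4·5 = 20.1; r = 18.1 − 20.1 = -2
t=7: Ŝ = 0.1 + 4·7 = 28.1; r = 29.1 − 28.1 = 1
t=9: Ŝ = 0.1 + 4·9 = 36.1; r = 39.3 − 36.1 = 3.2
t=11: Ŝ = 0.1 + 4·11 = 44.1; r = 42.7 − 44.1 = -1.4
t=13: Ŝ = 0.1 + 4·13 = 52.1; r = 51.3 − 52.1 = -0.8

-2, 1, 3.2, -1.4, -0.8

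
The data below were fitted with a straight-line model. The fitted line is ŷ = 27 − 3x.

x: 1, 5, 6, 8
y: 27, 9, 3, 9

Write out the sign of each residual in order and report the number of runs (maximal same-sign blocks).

3 runs

x=1: ŷ = 27 − 3·1 = 24; e = 27 − 24 = 3
x=5: ŷ = 27 − 3·5 = 12; e = 9 − 12 = -3
x=6: ŷ = 27 − 3·6 = 9; e = 3 − 9 = -6
x=8: ŷ = 27 − 3·8 = 3; e = 9 − 3 = 6
Signs: + − − +
Runs: +×1, −×2, +×1 → 3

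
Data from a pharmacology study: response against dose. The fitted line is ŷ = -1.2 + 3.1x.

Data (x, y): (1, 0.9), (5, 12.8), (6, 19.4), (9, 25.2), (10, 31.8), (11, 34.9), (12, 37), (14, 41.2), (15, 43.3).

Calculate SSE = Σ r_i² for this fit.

x=1: ŷ = -1.2 + 3.1·1 = 1.9; r = 0.9 − 1.9 = -1
x=5: ŷ = -1.2 + 3.1·5 = 14.3; r = 12.8 − 14.3 = -1.5
x=6: ŷ = -1.2 + 3.1·6 = 17.4; r = 19.4 − 17.4 = 2
x=9: ŷ = -1.2 + 3.1·9 = 26.7; r = 25.2 − 26.7 = -1.5
x=10: ŷ = -1.2 + 3.1·10 = 29.8; r = 31.8 − 29.8 = 2
x=11: ŷ = -1.2 + 3.1·11 = 32.9; r = 34.9 − 32.9 = 2
x=12: ŷ = -1.2 + 3.1·12 = 36; r = 37 − 36 = 1
x=14: ŷ = -1.2 + 3.1·14 = 42.2; r = 41.2 − 42.2 = -1
x=15: ŷ = -1.2 + 3.1·15 = 45.3; r = 43.3 − 45.3 = -2
SSE = 1 + 2.25 + 4 + 2.25 + 4 + 4 + 1 + 1 + 4 = 23.5

SSE = 23.5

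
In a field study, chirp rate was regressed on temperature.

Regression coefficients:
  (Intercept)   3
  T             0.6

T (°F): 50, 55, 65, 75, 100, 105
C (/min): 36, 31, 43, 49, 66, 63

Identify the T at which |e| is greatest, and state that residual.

T=50: Ĉ = 3 + 0.6·50 = 33; e = 36 − 33 = 3
T=55: Ĉ = 3 + 0.6·55 = 36; e = 31 − 36 = -5
T=65: Ĉ = 3 + 0.6·65 = 42; e = 43 − 42 = 1
T=75: Ĉ = 3 + 0.6·75 = 48; e = 49 − 48 = 1
T=100: Ĉ = 3 + 0.6·100 = 63; e = 66 − 63 = 3
T=105: Ĉ = 3 + 0.6·105 = 66; e = 63 − 66 = -3
Largest |e| is 5 at T = 55, residual -5.

T = 55, e = -5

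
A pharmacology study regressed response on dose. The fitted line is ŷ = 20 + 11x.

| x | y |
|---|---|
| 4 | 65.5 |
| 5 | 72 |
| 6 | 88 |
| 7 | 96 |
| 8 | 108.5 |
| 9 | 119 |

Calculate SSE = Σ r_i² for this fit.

x=4: ŷ = 20 + 11·4 = 64; r = 65.5 − 64 = 1.5
x=5: ŷ = 20 + 11·5 = 75; r = 72 − 75 = -3
x=6: ŷ = 20 + 11·6 = 86; r = 88 − 86 = 2
x=7: ŷ = 20 + 11·7 = 97; r = 96 − 97 = -1
x=8: ŷ = 20 + 11·8 = 108; r = 108.5 − 108 = 0.5
x=9: ŷ = 20 + 11·9 = 119; r = 119 − 119 = 0
SSE = 2.25 + 9 + 4 + 1 + 0.25 + 0 = 16.5

SSE = 16.5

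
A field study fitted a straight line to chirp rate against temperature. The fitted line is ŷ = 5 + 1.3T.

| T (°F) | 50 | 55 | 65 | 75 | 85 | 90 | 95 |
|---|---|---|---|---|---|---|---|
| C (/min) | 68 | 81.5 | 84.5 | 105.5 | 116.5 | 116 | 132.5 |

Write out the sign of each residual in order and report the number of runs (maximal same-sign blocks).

T=50: ŷ = 5 + 1.3·50 = 70; r = 68 − 70 = -2
T=55: ŷ = 5 + 1.3·55 = 76.5; r = 81.5 − 76.5 = 5
T=65: ŷ = 5 + 1.3·65 = 89.5; r = 84.5 − 89.5 = -5
T=75: ŷ = 5 + 1.3·75 = 102.5; r = 105.5 − 102.5 = 3
T=85: ŷ = 5 + 1.3·85 = 115.5; r = 116.5 − 115.5 = 1
T=90: ŷ = 5 + 1.3·90 = 122; r = 116 − 122 = -6
T=95: ŷ = 5 + 1.3·95 = 128.5; r = 132.5 − 128.5 = 4
Signs: − + − + + − +
Runs: −×1, +×1, −×1, +×2, −×1, +×1 → 6

6 runs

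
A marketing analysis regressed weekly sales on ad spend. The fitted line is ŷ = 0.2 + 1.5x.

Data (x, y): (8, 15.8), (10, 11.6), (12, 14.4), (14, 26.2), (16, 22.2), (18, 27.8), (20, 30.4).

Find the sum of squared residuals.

x=8: ŷ = 0.2 + 1.5·8 = 12.2; r = 15.8 − 12.2 = 3.6
x=10: ŷ = 0.2 + 1.5·10 = 15.2; r = 11.6 − 15.2 = -3.6
x=12: ŷ = 0.2 + 1.5·12 = 18.2; r = 14.4 − 18.2 = -3.8
x=14: ŷ = 0.2 + 1.5·14 = 21.2; r = 26.2 − 21.2 = 5
x=16: ŷ = 0.2 + 1.5·16 = 24.2; r = 22.2 − 24.2 = -2
x=18: ŷ = 0.2 + 1.5·18 = 27.2; r = 27.8 − 27.2 = 0.6
x=20: ŷ = 0.2 + 1.5·20 = 30.2; r = 30.4 − 30.2 = 0.2
SSE = 12.96 + 12.96 + 14.44 + 25 + 4 + 0.36 + 0.04 = 69.76

SSE = 69.76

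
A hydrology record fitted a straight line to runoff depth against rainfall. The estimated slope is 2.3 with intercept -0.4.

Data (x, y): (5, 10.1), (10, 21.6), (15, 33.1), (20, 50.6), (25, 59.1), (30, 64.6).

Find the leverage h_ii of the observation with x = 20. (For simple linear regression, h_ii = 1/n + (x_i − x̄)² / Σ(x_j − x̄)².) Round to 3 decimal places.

x̄ = (5 + 10 + 15 + 20 + 25 + 30)/6 = 17.5
Σ(x − x̄)² = 156.25 + 56.25 + 6.25 + 6.25 + 56.25 + 156.25 = 437.5
h = 1/6 + (2.5)²/437.5 = 0.166667 + 0.0142857 = 0.181

h = 0.181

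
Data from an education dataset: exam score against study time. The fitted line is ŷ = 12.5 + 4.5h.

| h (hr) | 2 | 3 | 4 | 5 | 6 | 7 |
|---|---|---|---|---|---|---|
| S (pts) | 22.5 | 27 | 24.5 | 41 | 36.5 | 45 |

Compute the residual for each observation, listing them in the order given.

1, 1, -6, 6, -3, 1

h=2: ŷ = 12.5 + 4.5·2 = 21.5; r = 22.5 − 21.5 = 1
h=3: ŷ = 12.5 + 4.5·3 = 26; r = 27 − 26 = 1
h=4: ŷ = 12.5 + 4.5·4 = 30.5; r = 24.5 − 30.5 = -6
h=5: ŷ = 12.5 + 4.5·5 = 35; r = 41 − 35 = 6
h=6: ŷ = 12.5 + 4.5·6 = 39.5; r = 36.5 − 39.5 = -3
h=7: ŷ = 12.5 + 4.5·7 = 44; r = 45 − 44 = 1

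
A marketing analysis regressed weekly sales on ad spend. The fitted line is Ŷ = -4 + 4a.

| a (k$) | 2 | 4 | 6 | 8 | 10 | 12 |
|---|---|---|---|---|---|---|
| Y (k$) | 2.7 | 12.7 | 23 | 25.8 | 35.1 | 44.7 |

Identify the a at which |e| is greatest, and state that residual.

a=2: Ŷ = -4 + 4·2 = 4; e = 2.7 − 4 = -1.3
a=4: Ŷ = -4 + 4·4 = 12; e = 12.7 − 12 = 0.7
a=6: Ŷ = -4 + 4·6 = 20; e = 23 − 20 = 3
a=8: Ŷ = -4 + 4·8 = 28; e = 25.8 − 28 = -2.2
a=10: Ŷ = -4 + 4·10 = 36; e = 35.1 − 36 = -0.9
a=12: Ŷ = -4 + 4·12 = 44; e = 44.7 − 44 = 0.7
Largest |e| is 3 at a = 6, residual 3.

a = 6, e = 3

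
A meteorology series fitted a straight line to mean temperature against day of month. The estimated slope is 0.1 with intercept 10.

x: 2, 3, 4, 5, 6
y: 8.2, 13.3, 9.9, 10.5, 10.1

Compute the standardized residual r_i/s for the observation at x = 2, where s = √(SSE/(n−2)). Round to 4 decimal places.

-0.9428

x=2: ŷ = 10 + 0.1·2 = 10.2; r = 8.2 − 10.2 = -2
x=3: ŷ = 10 + 0.1·3 = 10.3; r = 13.3 − 10.3 = 3
x=4: ŷ = 10 + 0.1·4 = 10.4; r = 9.9 − 10.4 = -0.5
x=5: ŷ = 10 + 0.1·5 = 10.5; r = 10.5 − 10.5 = 0
x=6: ŷ = 10 + 0.1·6 = 10.6; r = 10.1 − 10.6 = -0.5
SSE = 4 + 9 + 0.25 + 0 + 0.25 = 13.5
s = √(13.5/3) = 2.12132
r/s = -2 / 2.12132 = -0.9428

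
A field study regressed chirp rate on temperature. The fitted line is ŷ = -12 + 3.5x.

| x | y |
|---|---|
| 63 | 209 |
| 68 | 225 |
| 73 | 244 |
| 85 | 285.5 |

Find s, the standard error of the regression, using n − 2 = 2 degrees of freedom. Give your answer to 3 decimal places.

x=63: ŷ = -12 + 3.5·63 = 208.5; e = 209 − 208.5 = 0.5
x=68: ŷ = -12 + 3.5·68 = 226; e = 225 − 226 = -1
x=73: ŷ = -12 + 3.5·73 = 243.5; e = 244 − 243.5 = 0.5
x=85: ŷ = -12 + 3.5·85 = 285.5; e = 285.5 − 285.5 = 0
SSE = 0.25 + 1 + 0.25 + 0 = 1.5
s = √(1.5/2) = √0.75 ≈ 0.866

s = 0.866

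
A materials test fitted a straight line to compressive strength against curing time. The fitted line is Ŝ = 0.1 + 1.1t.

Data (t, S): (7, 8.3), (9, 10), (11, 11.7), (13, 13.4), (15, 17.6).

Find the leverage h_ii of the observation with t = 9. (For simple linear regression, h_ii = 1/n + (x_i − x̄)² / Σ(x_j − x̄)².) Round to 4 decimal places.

h = 0.3000

t̄ = (7 + 9 + 11 + 13 + 15)/5 = 11
Σ(t − t̄)² = 16 + 4 + 0 + 4 + 16 = 40
h = 1/5 + (-2)²/40 = 0.2 + 0.1 = 0.3000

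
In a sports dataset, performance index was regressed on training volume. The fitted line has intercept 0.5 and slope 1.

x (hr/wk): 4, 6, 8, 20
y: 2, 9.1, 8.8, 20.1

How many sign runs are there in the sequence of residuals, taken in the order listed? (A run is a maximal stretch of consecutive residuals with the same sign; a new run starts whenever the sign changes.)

3 runs

x=4: ŷ = 0.5 + 4 = 4.5; r = 2 − 4.5 = -2.5
x=6: ŷ = 0.5 + 6 = 6.5; r = 9.1 − 6.5 = 2.6
x=8: ŷ = 0.5 + 8 = 8.5; r = 8.8 − 8.5 = 0.3
x=20: ŷ = 0.5 + 20 = 20.5; r = 20.1 − 20.5 = -0.4
Signs: − + + −
Runs: −×1, +×2, −×1 → 3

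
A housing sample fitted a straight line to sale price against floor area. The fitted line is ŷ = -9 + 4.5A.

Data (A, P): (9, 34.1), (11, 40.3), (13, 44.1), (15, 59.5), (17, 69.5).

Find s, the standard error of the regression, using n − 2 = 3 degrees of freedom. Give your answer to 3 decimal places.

s = 3.695

A=9: ŷ = -9 + 4.5·9 = 31.5; r = 34.1 − 31.5 = 2.6
A=11: ŷ = -9 + 4.5·11 = 40.5; r = 40.3 − 40.5 = -0.2
A=13: ŷ = -9 + 4.5·13 = 49.5; r = 44.1 − 49.5 = -5.4
A=15: ŷ = -9 + 4.5·15 = 58.5; r = 59.5 − 58.5 = 1
A=17: ŷ = -9 + 4.5·17 = 67.5; r = 69.5 − 67.5 = 2
SSE = 6.76 + 0.04 + 29.16 + 1 + 4 = 40.96
s = √(40.96/3) = √13.6533 ≈ 3.695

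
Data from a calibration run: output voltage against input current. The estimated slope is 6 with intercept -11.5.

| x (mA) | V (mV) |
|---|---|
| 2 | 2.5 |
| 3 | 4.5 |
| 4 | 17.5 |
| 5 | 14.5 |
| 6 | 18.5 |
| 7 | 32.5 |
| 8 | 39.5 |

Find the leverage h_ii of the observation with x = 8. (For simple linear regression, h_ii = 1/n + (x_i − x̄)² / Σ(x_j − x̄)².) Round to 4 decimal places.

x̄ = (2 + 3 + 4 + 5 + 6 + 7 + 8)/7 = 5
Σ(x − x̄)² = 9 + 4 + 1 + 0 + 1 + 4 + 9 = 28
h = 1/7 + (3)²/28 = 0.142857 + 0.321429 = 0.4643

h = 0.4643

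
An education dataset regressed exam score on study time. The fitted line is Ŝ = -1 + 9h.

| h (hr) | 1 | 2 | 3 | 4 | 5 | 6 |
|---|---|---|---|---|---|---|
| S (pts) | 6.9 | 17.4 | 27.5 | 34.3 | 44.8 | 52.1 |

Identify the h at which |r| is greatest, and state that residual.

h = 3, r = 1.5

h=1: Ŝ = -1 + 9·1 = 8; r = 6.9 − 8 = -1.1
h=2: Ŝ = -1 + 9·2 = 17; r = 17.4 − 17 = 0.4
h=3: Ŝ = -1 + 9·3 = 26; r = 27.5 − 26 = 1.5
h=4: Ŝ = -1 + 9·4 = 35; r = 34.3 − 35 = -0.7
h=5: Ŝ = -1 + 9·5 = 44; r = 44.8 − 44 = 0.8
h=6: Ŝ = -1 + 9·6 = 53; r = 52.1 − 53 = -0.9
Largest |r| is 1.5 at h = 3, residual 1.5.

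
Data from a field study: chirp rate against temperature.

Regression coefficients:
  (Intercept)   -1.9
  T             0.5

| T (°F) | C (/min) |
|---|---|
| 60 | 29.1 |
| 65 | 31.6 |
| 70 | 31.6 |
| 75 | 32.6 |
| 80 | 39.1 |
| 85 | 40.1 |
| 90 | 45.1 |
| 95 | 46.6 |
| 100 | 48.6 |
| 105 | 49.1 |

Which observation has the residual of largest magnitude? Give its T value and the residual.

T=60: ŷ = -1.9 + 0.5·60 = 28.1; r = 29.1 − 28.1 = 1
T=65: ŷ = -1.9 + 0.5·65 = 30.6; r = 31.6 − 30.6 = 1
T=70: ŷ = -1.9 + 0.5·70 = 33.1; r = 31.6 − 33.1 = -1.5
T=75: ŷ = -1.9 + 0.5·75 = 35.6; r = 32.6 − 35.6 = -3
T=80: ŷ = -1.9 + 0.5·80 = 38.1; r = 39.1 − 38.1 = 1
T=85: ŷ = -1.9 + 0.5·85 = 40.6; r = 40.1 − 40.6 = -0.5
T=90: ŷ = -1.9 + 0.5·90 = 43.1; r = 45.1 − 43.1 = 2
T=95: ŷ = -1.9 + 0.5·95 = 45.6; r = 46.6 − 45.6 = 1
T=100: ŷ = -1.9 + 0.5·100 = 48.1; r = 48.6 − 48.1 = 0.5
T=105: ŷ = -1.9 + 0.5·105 = 50.6; r = 49.1 − 50.6 = -1.5
Largest |r| is 3 at T = 75, residual -3.

T = 75, r = -3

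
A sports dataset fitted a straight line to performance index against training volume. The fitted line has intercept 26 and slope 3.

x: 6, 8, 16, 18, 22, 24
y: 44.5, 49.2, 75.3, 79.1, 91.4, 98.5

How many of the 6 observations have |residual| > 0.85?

x=6: ŷ = 26 + 3·6 = 44; r = 44.5 − 44 = 0.5
x=8: ŷ = 26 + 3·8 = 50; r = 49.2 − 50 = -0.8
x=16: ŷ = 26 + 3·16 = 74; r = 75.3 − 74 = 1.3
x=18: ŷ = 26 + 3·18 = 80; r = 79.1 − 80 = -0.9
x=22: ŷ = 26 + 3·22 = 92; r = 91.4 − 92 = -0.6
x=24: ŷ = 26 + 3·24 = 98; r = 98.5 − 98 = 0.5
|r| > 0.85: x=16 (|r|=1.3), x=18 (|r|=0.9) → 2

2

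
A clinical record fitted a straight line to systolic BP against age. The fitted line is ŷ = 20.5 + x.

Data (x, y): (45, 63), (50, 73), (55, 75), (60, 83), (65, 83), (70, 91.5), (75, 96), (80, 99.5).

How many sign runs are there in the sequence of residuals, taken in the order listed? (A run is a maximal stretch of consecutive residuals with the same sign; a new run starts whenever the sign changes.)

7 runs

x=45: ŷ = 20.5 + 45 = 65.5; r = 63 − 65.5 = -2.5
x=50: ŷ = 20.5 + 50 = 70.5; r = 73 − 70.5 = 2.5
x=55: ŷ = 20.5 + 55 = 75.5; r = 75 − 75.5 = -0.5
x=60: ŷ = 20.5 + 60 = 80.5; r = 83 − 80.5 = 2.5
x=65: ŷ = 20.5 + 65 = 85.5; r = 83 − 85.5 = -2.5
x=70: ŷ = 20.5 + 70 = 90.5; r = 91.5 − 90.5 = 1
x=75: ŷ = 20.5 + 75 = 95.5; r = 96 − 95.5 = 0.5
x=80: ŷ = 20.5 + 80 = 100.5; r = 99.5 − 100.5 = -1
Signs: − + − + − + + −
Runs: −×1, +×1, −×1, +×1, −×1, +×2, −×1 → 7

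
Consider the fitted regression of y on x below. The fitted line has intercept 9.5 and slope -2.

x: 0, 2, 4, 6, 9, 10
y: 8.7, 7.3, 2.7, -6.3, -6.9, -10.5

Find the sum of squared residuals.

SSE = 22.32

x=0: ŷ = 9.5 − 2·0 = 9.5; e = 8.7 − 9.5 = -0.8
x=2: ŷ = 9.5 − 2·2 = 5.5; e = 7.3 − 5.5 = 1.8
x=4: ŷ = 9.5 − 2·4 = 1.5; e = 2.7 − 1.5 = 1.2
x=6: ŷ = 9.5 − 2·6 = -2.5; e = -6.3 − (-2.5) = -3.8
x=9: ŷ = 9.5 − 2·9 = -8.5; e = -6.9 − (-8.5) = 1.6
x=10: ŷ = 9.5 − 2·10 = -10.5; e = -10.5 − (-10.5) = 0
SSE = 0.64 + 3.24 + 1.44 + 14.44 + 2.56 + 0 = 22.32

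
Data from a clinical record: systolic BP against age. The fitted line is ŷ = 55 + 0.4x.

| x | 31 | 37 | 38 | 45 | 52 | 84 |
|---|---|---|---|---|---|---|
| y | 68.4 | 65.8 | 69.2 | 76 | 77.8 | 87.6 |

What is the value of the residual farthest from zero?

x=31: ŷ = 55 + 0.4·31 = 67.4; e = 68.4 − 67.4 = 1
x=37: ŷ = 55 + 0.4·37 = 69.8; e = 65.8 − 69.8 = -4
x=38: ŷ = 55 + 0.4·38 = 70.2; e = 69.2 − 70.2 = -1
x=45: ŷ = 55 + 0.4·45 = 73; e = 76 − 73 = 3
x=52: ŷ = 55 + 0.4·52 = 75.8; e = 77.8 − 75.8 = 2
x=84: ŷ = 55 + 0.4·84 = 88.6; e = 87.6 − 88.6 = -1
Largest |e| is 4 at x = 37, residual -4.

e = -4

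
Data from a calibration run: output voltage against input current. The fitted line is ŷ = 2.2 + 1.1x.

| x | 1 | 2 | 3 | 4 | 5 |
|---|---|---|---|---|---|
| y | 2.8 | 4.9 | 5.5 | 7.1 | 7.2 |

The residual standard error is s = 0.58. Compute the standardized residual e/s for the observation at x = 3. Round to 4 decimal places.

0.0000

ŷ = 2.2 + 1.1·3 = 5.5
e = 5.5 − 5.5 = 0
e/s = 0 / 0.58 = 0.0000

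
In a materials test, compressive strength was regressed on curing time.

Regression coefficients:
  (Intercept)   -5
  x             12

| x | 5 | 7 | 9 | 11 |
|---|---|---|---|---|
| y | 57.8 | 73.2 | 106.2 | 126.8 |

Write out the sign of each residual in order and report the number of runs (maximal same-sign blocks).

4 runs

x=5: ŷ = -5 + 12·5 = 55; e = 57.8 − 55 = 2.8
x=7: ŷ = -5 + 12·7 = 79; e = 73.2 − 79 = -5.8
x=9: ŷ = -5 + 12·9 = 103; e = 106.2 − 103 = 3.2
x=11: ŷ = -5 + 12·11 = 127; e = 126.8 − 127 = -0.2
Signs: + − + −
Runs: +×1, −×1, +×1, −×1 → 4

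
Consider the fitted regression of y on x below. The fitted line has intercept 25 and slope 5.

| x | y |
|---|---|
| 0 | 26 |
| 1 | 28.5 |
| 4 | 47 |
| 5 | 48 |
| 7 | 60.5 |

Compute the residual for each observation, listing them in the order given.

x=0: ŷ = 25 + 5·0 = 25; r = 26 − 25 = 1
x=1: ŷ = 25 + 5·1 = 30; r = 28.5 − 30 = -1.5
x=4: ŷ = 25 + 5·4 = 45; r = 47 − 45 = 2
x=5: ŷ = 25 + 5·5 = 50; r = 48 − 50 = -2
x=7: ŷ = 25 + 5·7 = 60; r = 60.5 − 60 = 0.5

1, -1.5, 2, -2, 0.5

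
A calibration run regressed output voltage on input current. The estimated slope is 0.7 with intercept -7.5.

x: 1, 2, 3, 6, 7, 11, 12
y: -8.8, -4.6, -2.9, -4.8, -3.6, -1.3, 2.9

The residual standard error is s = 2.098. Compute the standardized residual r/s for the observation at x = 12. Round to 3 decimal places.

0.953

ŷ = -7.5 + 0.7·12 = 0.9
r = 2.9 − 0.9 = 2
r/s = 2 / 2.098 = 0.953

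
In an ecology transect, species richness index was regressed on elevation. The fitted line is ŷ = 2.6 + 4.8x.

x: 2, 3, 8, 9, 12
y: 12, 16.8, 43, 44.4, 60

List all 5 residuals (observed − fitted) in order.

x=2: ŷ = 2.6 + 4.8·2 = 12.2; r = 12 − 12.2 = -0.2
x=3: ŷ = 2.6 + 4.8·3 = 17; r = 16.8 − 17 = -0.2
x=8: ŷ = 2.6 + 4.8·8 = 41; r = 43 − 41 = 2
x=9: ŷ = 2.6 + 4.8·9 = 45.8; r = 44.4 − 45.8 = -1.4
x=12: ŷ = 2.6 + 4.8·12 = 60.2; r = 60 − 60.2 = -0.2

-0.2, -0.2, 2, -1.4, -0.2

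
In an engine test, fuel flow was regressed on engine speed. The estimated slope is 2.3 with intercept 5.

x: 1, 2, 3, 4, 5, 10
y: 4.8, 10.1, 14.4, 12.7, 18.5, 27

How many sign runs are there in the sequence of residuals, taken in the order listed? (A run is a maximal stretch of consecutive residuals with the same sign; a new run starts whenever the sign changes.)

5 runs

x=1: ŷ = 5 + 2.3·1 = 7.3; r = 4.8 − 7.3 = -2.5
x=2: ŷ = 5 + 2.3·2 = 9.6; r = 10.1 − 9.6 = 0.5
x=3: ŷ = 5 + 2.3·3 = 11.9; r = 14.4 − 11.9 = 2.5
x=4: ŷ = 5 + 2.3·4 = 14.2; r = 12.7 − 14.2 = -1.5
x=5: ŷ = 5 + 2.3·5 = 16.5; r = 18.5 − 16.5 = 2
x=10: ŷ = 5 + 2.3·10 = 28; r = 27 − 28 = -1
Signs: − + + − + −
Runs: −×1, +×2, −×1, +×1, −×1 → 5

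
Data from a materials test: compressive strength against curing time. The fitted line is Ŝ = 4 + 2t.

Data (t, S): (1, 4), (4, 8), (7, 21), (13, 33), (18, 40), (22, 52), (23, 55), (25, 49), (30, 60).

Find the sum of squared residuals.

t=1: Ŝ = 4 + 2·1 = 6; e = 4 − 6 = -2
t=4: Ŝ = 4 + 2·4 = 12; e = 8 − 12 = -4
t=7: Ŝ = 4 + 2·7 = 18; e = 21 − 18 = 3
t=13: Ŝ = 4 + 2·13 = 30; e = 33 − 30 = 3
t=18: Ŝ = 4 + 2·18 = 40; e = 40 − 40 = 0
t=22: Ŝ = 4 + 2·22 = 48; e = 52 − 48 = 4
t=23: Ŝ = 4 + 2·23 = 50; e = 55 − 50 = 5
t=25: Ŝ = 4 + 2·25 = 54; e = 49 − 54 = -5
t=30: Ŝ = 4 + 2·30 = 64; e = 60 − 64 = -4
SSE = 4 + 16 + 9 + 9 + 0 + 16 + 25 + 25 + 16 = 120

SSE = 120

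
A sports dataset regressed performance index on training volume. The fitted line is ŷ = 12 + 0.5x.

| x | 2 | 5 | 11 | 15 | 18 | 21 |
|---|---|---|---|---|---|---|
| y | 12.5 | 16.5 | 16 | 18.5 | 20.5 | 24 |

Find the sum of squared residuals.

x=2: ŷ = 12 + 0.5·2 = 13; r = 12.5 − 13 = -0.5
x=5: ŷ = 12 + 0.5·5 = 14.5; r = 16.5 − 14.5 = 2
x=11: ŷ = 12 + 0.5·11 = 17.5; r = 16 − 17.5 = -1.5
x=15: ŷ = 12 + 0.5·15 = 19.5; r = 18.5 − 19.5 = -1
x=18: ŷ = 12 + 0.5·18 = 21; r = 20.5 − 21 = -0.5
x=21: ŷ = 12 + 0.5·21 = 22.5; r = 24 − 22.5 = 1.5
SSE = 0.25 + 4 + 2.25 + 1 + 0.25 + 2.25 = 10

SSE = 10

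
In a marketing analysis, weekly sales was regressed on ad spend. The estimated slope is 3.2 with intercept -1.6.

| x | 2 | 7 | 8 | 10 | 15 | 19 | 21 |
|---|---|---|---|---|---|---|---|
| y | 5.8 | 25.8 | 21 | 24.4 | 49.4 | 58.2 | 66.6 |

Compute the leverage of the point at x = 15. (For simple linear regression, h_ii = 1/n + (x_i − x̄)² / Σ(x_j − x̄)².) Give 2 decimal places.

x̄ = (2 + 7 + 8 + 10 + 15 + 19 + 21)/7 = 11.7143
Σ(x − x̄)² = 94.3673 + 22.2245 + 13.7959 + 2.93878 + 10.7959 + 53.0816 + 86.2245 = 283.429
h = 1/7 + (3.28571)²/283.429 = 0.142857 + 0.0380904 = 0.18

h = 0.18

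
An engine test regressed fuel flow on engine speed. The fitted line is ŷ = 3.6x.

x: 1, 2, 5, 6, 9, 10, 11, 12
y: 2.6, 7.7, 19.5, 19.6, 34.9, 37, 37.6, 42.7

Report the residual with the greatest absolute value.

r = 2.5

x=1: ŷ = 3.6·1 = 3.6; r = 2.6 − 3.6 = -1
x=2: ŷ = 3.6·2 = 7.2; r = 7.7 − 7.2 = 0.5
x=5: ŷ = 3.6·5 = 18; r = 19.5 − 18 = 1.5
x=6: ŷ = 3.6·6 = 21.6; r = 19.6 − 21.6 = -2
x=9: ŷ = 3.6·9 = 32.4; r = 34.9 − 32.4 = 2.5
x=10: ŷ = 3.6·10 = 36; r = 37 − 36 = 1
x=11: ŷ = 3.6·11 = 39.6; r = 37.6 − 39.6 = -2
x=12: ŷ = 3.6·12 = 43.2; r = 42.7 − 43.2 = -0.5
Largest |r| is 2.5 at x = 9, residual 2.5.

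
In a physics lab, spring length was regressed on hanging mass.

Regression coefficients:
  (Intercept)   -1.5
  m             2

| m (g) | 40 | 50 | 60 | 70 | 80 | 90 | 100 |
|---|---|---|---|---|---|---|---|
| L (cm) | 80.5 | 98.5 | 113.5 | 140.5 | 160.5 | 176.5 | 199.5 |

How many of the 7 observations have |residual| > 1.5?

m=40: ŷ = -1.5 + 2·40 = 78.5; e = 80.5 − 78.5 = 2
m=50: ŷ = -1.5 + 2·50 = 98.5; e = 98.5 − 98.5 = 0
m=60: ŷ = -1.5 + 2·60 = 118.5; e = 113.5 − 118.5 = -5
m=70: ŷ = -1.5 + 2·70 = 138.5; e = 140.5 − 138.5 = 2
m=80: ŷ = -1.5 + 2·80 = 158.5; e = 160.5 − 158.5 = 2
m=90: ŷ = -1.5 + 2·90 = 178.5; e = 176.5 − 178.5 = -2
m=100: ŷ = -1.5 + 2·100 = 198.5; e = 199.5 − 198.5 = 1
|e| > 1.5: m=40 (|e|=2), m=60 (|e|=5), m=70 (|e|=2), m=80 (|e|=2), m=90 (|e|=2) → 5

5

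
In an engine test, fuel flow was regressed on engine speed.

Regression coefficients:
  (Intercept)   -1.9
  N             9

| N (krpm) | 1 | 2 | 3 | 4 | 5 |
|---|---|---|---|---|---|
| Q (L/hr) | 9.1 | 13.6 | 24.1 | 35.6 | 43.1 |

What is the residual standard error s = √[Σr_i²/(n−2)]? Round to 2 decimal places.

N=1: ŷ = -1.9 + 9·1 = 7.1; r = 9.1 − 7.1 = 2
N=2: ŷ = -1.9 + 9·2 = 16.1; r = 13.6 − 16.1 = -2.5
N=3: ŷ = -1.9 + 9·3 = 25.1; r = 24.1 − 25.1 = -1
N=4: ŷ = -1.9 + 9·4 = 34.1; r = 35.6 − 34.1 = 1.5
N=5: ŷ = -1.9 + 9·5 = 43.1; r = 43.1 − 43.1 = 0
SSE = 4 + 6.25 + 1 + 2.25 + 0 = 13.5
s = √(13.5/3) = √4.5 ≈ 2.12

s = 2.12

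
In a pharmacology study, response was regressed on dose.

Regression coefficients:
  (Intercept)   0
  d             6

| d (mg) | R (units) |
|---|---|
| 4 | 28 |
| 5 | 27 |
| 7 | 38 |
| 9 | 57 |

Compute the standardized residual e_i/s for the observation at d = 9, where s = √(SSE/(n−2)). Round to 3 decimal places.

d=4: ŷ = 6·4 = 24; e = 28 − 24 = 4
d=5: ŷ = 6·5 = 30; e = 27 − 30 = -3
d=7: ŷ = 6·7 = 42; e = 38 − 42 = -4
d=9: ŷ = 6·9 = 54; e = 57 − 54 = 3
SSE = 16 + 9 + 16 + 9 = 50
s = √(50/2) = 5
e/s = 3 / 5 = 0.600

0.600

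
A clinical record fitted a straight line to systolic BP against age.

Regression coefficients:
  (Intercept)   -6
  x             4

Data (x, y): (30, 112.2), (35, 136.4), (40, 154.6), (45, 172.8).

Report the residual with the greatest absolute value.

r = 2.4

x=30: ŷ = -6 + 4·30 = 114; r = 112.2 − 114 = -1.8
x=35: ŷ = -6 + 4·35 = 134; r = 136.4 − 134 = 2.4
x=40: ŷ = -6 + 4·40 = 154; r = 154.6 − 154 = 0.6
x=45: ŷ = -6 + 4·45 = 174; r = 172.8 − 174 = -1.2
Largest |r| is 2.4 at x = 35, residual 2.4.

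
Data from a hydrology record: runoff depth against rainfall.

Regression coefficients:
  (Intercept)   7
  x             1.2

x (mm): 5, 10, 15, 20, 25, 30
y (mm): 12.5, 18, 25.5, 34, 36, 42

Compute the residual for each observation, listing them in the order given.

x=5: ŷ = 7 + 1.2·5 = 13; r = 12.5 − 13 = -0.5
x=10: ŷ = 7 + 1.2·10 = 19; r = 18 − 19 = -1
x=15: ŷ = 7 + 1.2·15 = 25; r = 25.5 − 25 = 0.5
x=20: ŷ = 7 + 1.2·20 = 31; r = 34 − 31 = 3
x=25: ŷ = 7 + 1.2·25 = 37; r = 36 − 37 = -1
x=30: ŷ = 7 + 1.2·30 = 43; r = 42 − 43 = -1

-0.5, -1, 0.5, 3, -1, -1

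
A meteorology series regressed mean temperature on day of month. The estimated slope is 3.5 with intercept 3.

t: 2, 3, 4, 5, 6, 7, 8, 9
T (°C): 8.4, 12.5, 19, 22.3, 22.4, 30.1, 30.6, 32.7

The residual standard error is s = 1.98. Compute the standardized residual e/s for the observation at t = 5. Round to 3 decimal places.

0.909

T̂ = 3 + 3.5·5 = 20.5
e = 22.3 − 20.5 = 1.8
e/s = 1.8 / 1.98 = 0.909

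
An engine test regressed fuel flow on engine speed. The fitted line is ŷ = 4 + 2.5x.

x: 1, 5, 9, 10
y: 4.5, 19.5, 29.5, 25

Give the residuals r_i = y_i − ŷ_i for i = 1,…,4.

-2, 3, 3, -4

x=1: ŷ = 4 + 2.5·1 = 6.5; r = 4.5 − 6.5 = -2
x=5: ŷ = 4 + 2.5·5 = 16.5; r = 19.5 − 16.5 = 3
x=9: ŷ = 4 + 2.5·9 = 26.5; r = 29.5 − 26.5 = 3
x=10: ŷ = 4 + 2.5·10 = 29; r = 25 − 29 = -4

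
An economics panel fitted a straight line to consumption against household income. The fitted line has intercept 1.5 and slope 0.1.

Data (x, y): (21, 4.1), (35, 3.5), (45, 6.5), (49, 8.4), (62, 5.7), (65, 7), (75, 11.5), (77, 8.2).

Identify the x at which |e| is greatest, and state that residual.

x = 75, e = 2.5

x=21: ŷ = 1.5 + 0.1·21 = 3.6; e = 4.1 − 3.6 = 0.5
x=35: ŷ = 1.5 + 0.1·35 = 5; e = 3.5 − 5 = -1.5
x=45: ŷ = 1.5 + 0.1·45 = 6; e = 6.5 − 6 = 0.5
x=49: ŷ = 1.5 + 0.1·49 = 6.4; e = 8.4 − 6.4 = 2
x=62: ŷ = 1.5 + 0.1·62 = 7.7; e = 5.7 − 7.7 = -2
x=65: ŷ = 1.5 + 0.1·65 = 8; e = 7 − 8 = -1
x=75: ŷ = 1.5 + 0.1·75 = 9; e = 11.5 − 9 = 2.5
x=77: ŷ = 1.5 + 0.1·77 = 9.2; e = 8.2 − 9.2 = -1
Largest |e| is 2.5 at x = 75, residual 2.5.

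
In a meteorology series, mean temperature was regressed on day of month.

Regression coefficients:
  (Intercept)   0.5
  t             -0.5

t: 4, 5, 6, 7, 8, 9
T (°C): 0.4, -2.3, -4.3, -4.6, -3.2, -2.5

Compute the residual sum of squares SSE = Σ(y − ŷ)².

t=4: ŷ = 0.5 − 0.5·4 = -1.5; e = 0.4 − (-1.5) = 1.9
t=5: ŷ = 0.5 − 0.5·5 = -2; e = -2.3 − (-2) = -0.3
t=6: ŷ = 0.5 − 0.5·6 = -2.5; e = -4.3 − (-2.5) = -1.8
t=7: ŷ = 0.5 − 0.5·7 = -3; e = -4.6 − (-3) = -1.6
t=8: ŷ = 0.5 − 0.5·8 = -3.5; e = -3.2 − (-3.5) = 0.3
t=9: ŷ = 0.5 − 0.5·9 = -4; e = -2.5 − (-4) = 1.5
SSE = 3.61 + 0.09 + 3.24 + 2.56 + 0.09 + 2.25 = 11.84

SSE = 11.84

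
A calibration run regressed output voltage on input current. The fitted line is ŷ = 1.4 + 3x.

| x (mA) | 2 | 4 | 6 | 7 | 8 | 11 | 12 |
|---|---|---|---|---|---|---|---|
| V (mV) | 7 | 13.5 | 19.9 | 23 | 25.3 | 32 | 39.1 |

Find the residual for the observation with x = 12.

ŷ = 1.4 + 3·12 = 37.4
e = 39.1 − 37.4 = 1.7

e = 1.7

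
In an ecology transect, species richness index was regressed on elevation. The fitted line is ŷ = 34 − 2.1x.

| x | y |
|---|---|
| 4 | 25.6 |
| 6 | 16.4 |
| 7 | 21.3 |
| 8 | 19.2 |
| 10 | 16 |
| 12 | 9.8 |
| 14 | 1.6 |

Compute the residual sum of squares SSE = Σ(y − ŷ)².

x=4: ŷ = 34 − 2.1·4 = 25.6; r = 25.6 − 25.6 = 0
x=6: ŷ = 34 − 2.1·6 = 21.4; r = 16.4 − 21.4 = -5
x=7: ŷ = 34 − 2.1·7 = 19.3; r = 21.3 − 19.3 = 2
x=8: ŷ = 34 − 2.1·8 = 17.2; r = 19.2 − 17.2 = 2
x=10: ŷ = 34 − 2.1·10 = 13; r = 16 − 13 = 3
x=12: ŷ = 34 − 2.1·12 = 8.8; r = 9.8 − 8.8 = 1
x=14: ŷ = 34 − 2.1·14 = 4.6; r = 1.6 − 4.6 = -3
SSE = 0 + 25 + 4 + 4 + 9 + 1 + 9 = 52

SSE = 52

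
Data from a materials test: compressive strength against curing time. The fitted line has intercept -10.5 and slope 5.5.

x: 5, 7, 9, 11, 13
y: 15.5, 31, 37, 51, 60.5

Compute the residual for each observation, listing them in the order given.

-1.5, 3, -2, 1, -0.5

x=5: ŷ = -10.5 + 5.5·5 = 17; e = 15.5 − 17 = -1.5
x=7: ŷ = -10.5 + 5.5·7 = 28; e = 31 − 28 = 3
x=9: ŷ = -10.5 + 5.5·9 = 39; e = 37 − 39 = -2
x=11: ŷ = -10.5 + 5.5·11 = 50; e = 51 − 50 = 1
x=13: ŷ = -10.5 + 5.5·13 = 61; e = 60.5 − 61 = -0.5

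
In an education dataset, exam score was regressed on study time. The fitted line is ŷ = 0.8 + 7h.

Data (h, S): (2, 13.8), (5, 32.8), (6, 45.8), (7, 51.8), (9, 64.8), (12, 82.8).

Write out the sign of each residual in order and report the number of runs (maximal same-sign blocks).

h=2: ŷ = 0.8 + 7·2 = 14.8; e = 13.8 − 14.8 = -1
h=5: ŷ = 0.8 + 7·5 = 35.8; e = 32.8 − 35.8 = -3
h=6: ŷ = 0.8 + 7·6 = 42.8; e = 45.8 − 42.8 = 3
h=7: ŷ = 0.8 + 7·7 = 49.8; e = 51.8 − 49.8 = 2
h=9: ŷ = 0.8 + 7·9 = 63.8; e = 64.8 − 63.8 = 1
h=12: ŷ = 0.8 + 7·12 = 84.8; e = 82.8 − 84.8 = -2
Signs: − − + + + −
Runs: −×2, +×3, −×1 → 3

3 runs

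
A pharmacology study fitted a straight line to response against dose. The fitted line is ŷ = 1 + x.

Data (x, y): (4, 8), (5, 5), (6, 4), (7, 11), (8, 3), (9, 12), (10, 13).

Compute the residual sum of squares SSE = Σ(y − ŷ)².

x=4: ŷ = 1 + 4 = 5; r = 8 − 5 = 3
x=5: ŷ = 1 + 5 = 6; r = 5 − 6 = -1
x=6: ŷ = 1 + 6 = 7; r = 4 − 7 = -3
x=7: ŷ = 1 + 7 = 8; r = 11 − 8 = 3
x=8: ŷ = 1 + 8 = 9; r = 3 − 9 = -6
x=9: ŷ = 1 + 9 = 10; r = 12 − 10 = 2
x=10: ŷ = 1 + 10 = 11; r = 13 − 11 = 2
SSE = 9 + 1 + 9 + 9 + 36 + 4 + 4 = 72

SSE = 72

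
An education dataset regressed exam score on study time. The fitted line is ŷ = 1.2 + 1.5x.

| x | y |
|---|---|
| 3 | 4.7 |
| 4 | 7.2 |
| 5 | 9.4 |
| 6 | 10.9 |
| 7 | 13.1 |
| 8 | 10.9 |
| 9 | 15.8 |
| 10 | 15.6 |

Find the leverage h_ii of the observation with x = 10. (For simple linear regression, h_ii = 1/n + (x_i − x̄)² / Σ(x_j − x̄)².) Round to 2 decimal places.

x̄ = (3 + 4 + 5 + 6 + 7 + 8 + 9 + 10)/8 = 6.5
Σ(x − x̄)² = 12.25 + 6.25 + 2.25 + 0.25 + 0.25 + 2.25 + 6.25 + 12.25 = 42
h = 1/8 + (3.5)²/42 = 0.125 + 0.291667 = 0.42

h = 0.42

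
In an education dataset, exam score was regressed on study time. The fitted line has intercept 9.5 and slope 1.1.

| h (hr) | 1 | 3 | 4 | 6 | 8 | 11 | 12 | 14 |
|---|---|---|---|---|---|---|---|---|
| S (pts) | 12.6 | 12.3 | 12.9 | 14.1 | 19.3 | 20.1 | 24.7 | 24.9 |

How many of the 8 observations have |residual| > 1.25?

h=1: Ŝ = 9.5 + 1.1·1 = 10.6; r = 12.6 − 10.6 = 2
h=3: Ŝ = 9.5 + 1.1·3 = 12.8; r = 12.3 − 12.8 = -0.5
h=4: Ŝ = 9.5 + 1.1·4 = 13.9; r = 12.9 − 13.9 = -1
h=6: Ŝ = 9.5 + 1.1·6 = 16.1; r = 14.1 − 16.1 = -2
h=8: Ŝ = 9.5 + 1.1·8 = 18.3; r = 19.3 − 18.3 = 1
h=11: Ŝ = 9.5 + 1.1·11 = 21.6; r = 20.1 − 21.6 = -1.5
h=12: Ŝ = 9.5 + 1.1·12 = 22.7; r = 24.7 − 22.7 = 2
h=14: Ŝ = 9.5 + 1.1·14 = 24.9; r = 24.9 − 24.9 = 0
|r| > 1.25: h=1 (|r|=2), h=6 (|r|=2), h=11 (|r|=1.5), h=12 (|r|=2) → 4

4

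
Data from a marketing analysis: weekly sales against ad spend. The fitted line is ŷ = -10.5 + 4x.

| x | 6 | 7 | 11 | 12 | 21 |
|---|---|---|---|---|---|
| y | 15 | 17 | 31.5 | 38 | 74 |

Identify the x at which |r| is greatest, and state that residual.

x=6: ŷ = -10.5 + 4·6 = 13.5; r = 15 − 13.5 = 1.5
x=7: ŷ = -10.5 + 4·7 = 17.5; r = 17 − 17.5 = -0.5
x=11: ŷ = -10.5 + 4·11 = 33.5; r = 31.5 − 33.5 = -2
x=12: ŷ = -10.5 + 4·12 = 37.5; r = 38 − 37.5 = 0.5
x=21: ŷ = -10.5 + 4·21 = 73.5; r = 74 − 73.5 = 0.5
Largest |r| is 2 at x = 11, residual -2.

x = 11, r = -2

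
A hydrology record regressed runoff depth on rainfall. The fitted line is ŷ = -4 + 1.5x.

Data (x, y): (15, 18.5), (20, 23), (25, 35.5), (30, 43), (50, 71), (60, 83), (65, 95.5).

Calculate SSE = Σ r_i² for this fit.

x=15: ŷ = -4 + 1.5·15 = 18.5; r = 18.5 − 18.5 = 0
x=20: ŷ = -4 + 1.5·20 = 26; r = 23 − 26 = -3
x=25: ŷ = -4 + 1.5·25 = 33.5; r = 35.5 − 33.5 = 2
x=30: ŷ = -4 + 1.5·30 = 41; r = 43 − 41 = 2
x=50: ŷ = -4 + 1.5·50 = 71; r = 71 − 71 = 0
x=60: ŷ = -4 + 1.5·60 = 86; r = 83 − 86 = -3
x=65: ŷ = -4 + 1.5·65 = 93.5; r = 95.5 − 93.5 = 2
SSE = 0 + 9 + 4 + 4 + 0 + 9 + 4 = 30

SSE = 30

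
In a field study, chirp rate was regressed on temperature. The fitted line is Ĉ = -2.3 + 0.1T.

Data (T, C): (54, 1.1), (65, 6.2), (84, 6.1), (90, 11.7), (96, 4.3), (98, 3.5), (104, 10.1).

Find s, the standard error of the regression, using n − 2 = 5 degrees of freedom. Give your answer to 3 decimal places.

s = 3.521

T=54: Ĉ = -2.3 + 0.1·54 = 3.1; r = 1.1 − 3.1 = -2
T=65: Ĉ = -2.3 + 0.1·65 = 4.2; r = 6.2 − 4.2 = 2
T=84: Ĉ = -2.3 + 0.1·84 = 6.1; r = 6.1 − 6.1 = 0
T=90: Ĉ = -2.3 + 0.1·90 = 6.7; r = 11.7 − 6.7 = 5
T=96: Ĉ = -2.3 + 0.1·96 = 7.3; r = 4.3 − 7.3 = -3
T=98: Ĉ = -2.3 + 0.1·98 = 7.5; r = 3.5 − 7.5 = -4
T=104: Ĉ = -2.3 + 0.1·104 = 8.1; r = 10.1 − 8.1 = 2
SSE = 4 + 4 + 0 + 25 + 9 + 16 + 4 = 62
s = √(62/5) = √12.4 ≈ 3.521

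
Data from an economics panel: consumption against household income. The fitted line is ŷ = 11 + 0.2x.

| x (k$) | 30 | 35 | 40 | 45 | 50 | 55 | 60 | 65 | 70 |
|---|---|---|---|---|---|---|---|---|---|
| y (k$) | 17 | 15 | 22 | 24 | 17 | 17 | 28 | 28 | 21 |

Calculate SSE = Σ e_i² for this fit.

x=30: ŷ = 11 + 0.2·30 = 17; e = 17 − 17 = 0
x=35: ŷ = 11 + 0.2·35 = 18; e = 15 − 18 = -3
x=40: ŷ = 11 + 0.2·40 = 19; e = 22 − 19 = 3
x=45: ŷ = 11 + 0.2·45 = 20; e = 24 − 20 = 4
x=50: ŷ = 11 + 0.2·50 = 21; e = 17 − 21 = -4
x=55: ŷ = 11 + 0.2·55 = 22; e = 17 − 22 = -5
x=60: ŷ = 11 + 0.2·60 = 23; e = 28 − 23 = 5
x=65: ŷ = 11 + 0.2·65 = 24; e = 28 − 24 = 4
x=70: ŷ = 11 + 0.2·70 = 25; e = 21 − 25 = -4
SSE = 0 + 9 + 9 + 16 + 16 + 25 + 25 + 16 + 16 = 132

SSE = 132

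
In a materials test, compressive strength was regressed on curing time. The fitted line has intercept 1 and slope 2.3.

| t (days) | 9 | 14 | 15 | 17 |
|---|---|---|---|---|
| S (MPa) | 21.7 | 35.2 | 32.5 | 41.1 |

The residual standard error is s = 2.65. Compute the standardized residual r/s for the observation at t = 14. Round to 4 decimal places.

ŷ = 1 + 2.3·14 = 33.2
r = 35.2 − 33.2 = 2
r/s = 2 / 2.65 = 0.7547

0.7547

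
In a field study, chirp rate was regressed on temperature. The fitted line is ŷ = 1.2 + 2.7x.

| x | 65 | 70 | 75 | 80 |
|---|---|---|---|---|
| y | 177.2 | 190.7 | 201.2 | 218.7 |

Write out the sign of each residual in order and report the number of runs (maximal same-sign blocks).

x=65: ŷ = 1.2 + 2.7·65 = 176.7; e = 177.2 − 176.7 = 0.5
x=70: ŷ = 1.2 + 2.7·70 = 190.2; e = 190.7 − 190.2 = 0.5
x=75: ŷ = 1.2 + 2.7·75 = 203.7; e = 201.2 − 203.7 = -2.5
x=80: ŷ = 1.2 + 2.7·80 = 217.2; e = 218.7 − 217.2 = 1.5
Signs: + + − +
Runs: +×2, −×1, +×1 → 3

3 runs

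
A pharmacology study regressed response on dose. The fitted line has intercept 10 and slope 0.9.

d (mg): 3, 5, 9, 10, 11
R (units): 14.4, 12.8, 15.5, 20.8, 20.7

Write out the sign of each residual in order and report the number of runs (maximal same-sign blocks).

3 runs

d=3: ŷ = 10 + 0.9·3 = 12.7; e = 14.4 − 12.7 = 1.7
d=5: ŷ = 10 + 0.9·5 = 14.5; e = 12.8 − 14.5 = -1.7
d=9: ŷ = 10 + 0.9·9 = 18.1; e = 15.5 − 18.1 = -2.6
d=10: ŷ = 10 + 0.9·10 = 19; e = 20.8 − 19 = 1.8
d=11: ŷ = 10 + 0.9·11 = 19.9; e = 20.7 − 19.9 = 0.8
Signs: + − − + +
Runs: +×1, −×2, +×2 → 3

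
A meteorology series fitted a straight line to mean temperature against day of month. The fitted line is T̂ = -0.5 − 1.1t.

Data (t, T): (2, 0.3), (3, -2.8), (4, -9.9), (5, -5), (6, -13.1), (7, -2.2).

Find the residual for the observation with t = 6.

r = -6

T̂ = -0.5 − 1.1·6 = -7.1
r = -13.1 − (-7.1) = -6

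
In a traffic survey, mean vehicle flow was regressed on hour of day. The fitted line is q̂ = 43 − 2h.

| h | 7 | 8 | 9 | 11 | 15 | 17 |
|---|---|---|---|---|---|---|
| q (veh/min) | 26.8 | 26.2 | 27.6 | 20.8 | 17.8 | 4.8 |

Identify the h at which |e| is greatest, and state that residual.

h=7: q̂ = 43 − 2·7 = 29; e = 26.8 − 29 = -2.2
h=8: q̂ = 43 − 2·8 = 27; e = 26.2 − 27 = -0.8
h=9: q̂ = 43 − 2·9 = 25; e = 27.6 − 25 = 2.6
h=11: q̂ = 43 − 2·11 = 21; e = 20.8 − 21 = -0.2
h=15: q̂ = 43 − 2·15 = 13; e = 17.8 − 13 = 4.8
h=17: q̂ = 43 − 2·17 = 9; e = 4.8 − 9 = -4.2
Largest |e| is 4.8 at h = 15, residual 4.8.

h = 15, e = 4.8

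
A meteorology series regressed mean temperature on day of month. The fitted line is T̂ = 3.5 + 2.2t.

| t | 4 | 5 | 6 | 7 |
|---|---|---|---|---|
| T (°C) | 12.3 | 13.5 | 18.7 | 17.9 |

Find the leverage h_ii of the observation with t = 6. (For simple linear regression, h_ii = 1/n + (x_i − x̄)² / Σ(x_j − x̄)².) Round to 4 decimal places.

h = 0.3000

t̄ = (4 + 5 + 6 + 7)/4 = 5.5
Σ(t − t̄)² = 2.25 + 0.25 + 0.25 + 2.25 = 5
h = 1/4 + (0.5)²/5 = 0.25 + 0.05 = 0.3000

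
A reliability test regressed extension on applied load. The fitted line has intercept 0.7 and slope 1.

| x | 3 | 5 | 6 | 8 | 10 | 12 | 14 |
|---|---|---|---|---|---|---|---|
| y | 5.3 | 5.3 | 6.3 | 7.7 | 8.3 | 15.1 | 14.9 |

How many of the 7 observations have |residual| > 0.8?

x=3: ŷ = 0.7 + 3 = 3.7; e = 5.3 − 3.7 = 1.6
x=5: ŷ = 0.7 + 5 = 5.7; e = 5.3 − 5.7 = -0.4
x=6: ŷ = 0.7 + 6 = 6.7; e = 6.3 − 6.7 = -0.4
x=8: ŷ = 0.7 + 8 = 8.7; e = 7.7 − 8.7 = -1
x=10: ŷ = 0.7 + 10 = 10.7; e = 8.3 − 10.7 = -2.4
x=12: ŷ = 0.7 + 12 = 12.7; e = 15.1 − 12.7 = 2.4
x=14: ŷ = 0.7 + 14 = 14.7; e = 14.9 − 14.7 = 0.2
|e| > 0.8: x=3 (|e|=1.6), x=8 (|e|=1), x=10 (|e|=2.4), x=12 (|e|=2.4) → 4

4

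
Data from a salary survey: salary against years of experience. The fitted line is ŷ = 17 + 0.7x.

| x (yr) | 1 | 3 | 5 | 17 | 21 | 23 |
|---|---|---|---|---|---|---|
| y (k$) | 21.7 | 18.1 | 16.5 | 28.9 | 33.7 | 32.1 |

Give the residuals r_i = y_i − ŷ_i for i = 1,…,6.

x=1: ŷ = 17 + 0.7·1 = 17.7; r = 21.7 − 17.7 = 4
x=3: ŷ = 17 + 0.7·3 = 19.1; r = 18.1 − 19.1 = -1
x=5: ŷ = 17 + 0.7·5 = 20.5; r = 16.5 − 20.5 = -4
x=17: ŷ = 17 + 0.7·17 = 28.9; r = 28.9 − 28.9 = 0
x=21: ŷ = 17 + 0.7·21 = 31.7; r = 33.7 − 31.7 = 2
x=23: ŷ = 17 + 0.7·23 = 33.1; r = 32.1 − 33.1 = -1

4, -1, -4, 0, 2, -1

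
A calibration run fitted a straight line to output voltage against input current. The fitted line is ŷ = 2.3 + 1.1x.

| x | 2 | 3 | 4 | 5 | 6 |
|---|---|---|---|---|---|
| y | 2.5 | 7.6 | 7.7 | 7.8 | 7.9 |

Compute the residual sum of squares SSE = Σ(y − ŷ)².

SSE = 10

x=2: ŷ = 2.3 + 1.1·2 = 4.5; r = 2.5 − 4.5 = -2
x=3: ŷ = 2.3 + 1.1·3 = 5.6; r = 7.6 − 5.6 = 2
x=4: ŷ = 2.3 + 1.1·4 = 6.7; r = 7.7 − 6.7 = 1
x=5: ŷ = 2.3 + 1.1·5 = 7.8; r = 7.8 − 7.8 = 0
x=6: ŷ = 2.3 + 1.1·6 = 8.9; r = 7.9 − 8.9 = -1
SSE = 4 + 4 + 1 + 0 + 1 = 10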